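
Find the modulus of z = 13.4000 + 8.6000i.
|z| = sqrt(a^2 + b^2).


|z| = sqrt(13.4^2 + 8.6^2) = sqrt(179.56 + 73.96) = sqrt(253.52) = 15.9223

|z| = 15.9223


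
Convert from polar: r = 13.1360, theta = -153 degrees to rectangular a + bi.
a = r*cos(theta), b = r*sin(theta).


a = 13.1360*cos(-153°) = 13.1360*(-0.89101) = -11.7043
b = 13.1360*sin(-153°) = 13.1360*(-0.45399) = -5.9636

-11.7043 - 5.9636i


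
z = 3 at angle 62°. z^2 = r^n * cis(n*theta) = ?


r^2 = 3^2 = 9
n*theta = 2*62° = 124° = 124° (mod 360)
a = 9*cos(124°) = -5.0327
b = 9*sin(124°) = 7.4613

9 cis(124°) = -5.0327 + 7.4613i


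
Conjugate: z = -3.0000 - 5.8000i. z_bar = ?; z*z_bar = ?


z_bar = -3.0000 + 5.8000i
z*z_bar = (-3)^2 + (-5.8)^2 = 9 + 33.64 = 42.64

z_bar = -3.0000 + 5.8000i, z*z_bar = 42.64


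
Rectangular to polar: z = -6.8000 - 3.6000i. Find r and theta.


r = sqrt(46.24+12.96) = sqrt(59.2) = 7.6942
theta = atan2(-3.6, -6.8) = -152.1027 degrees

r = 7.6942, theta = -152.1027 degrees


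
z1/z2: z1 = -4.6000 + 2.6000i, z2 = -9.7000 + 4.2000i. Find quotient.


Conjugate of z2 = -9.7000 - 4.2000i
Numerator: (-4.6000 + 2.6000i)(-9.7000 - 4.2000i) = 55.5400 - 5.9000i
Denominator: (-9.7)^2 + 4.2^2 = 111.73
Result = (55.5400 - 5.9000i)/111.73

0.4971 - 0.0528i


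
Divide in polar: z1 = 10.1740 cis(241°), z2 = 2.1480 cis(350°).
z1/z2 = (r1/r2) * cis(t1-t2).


r = 10.1740 / 2.1480 = 4.7365
theta = 241° - 350° = -109° = 251° (mod 360)

4.7365 cis(251°)


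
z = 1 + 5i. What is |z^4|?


|z| = sqrt(1+25) = sqrt(26) = 5.0990
|z^4| = |z|^4 = (sqrt(26))^4 = 26^2 = 676

|z^4| = 676


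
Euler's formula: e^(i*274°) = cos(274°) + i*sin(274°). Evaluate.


cos(274°) = 0.0698
sin(274°) = -0.9976

e^(i*274°) = 0.0698 - 0.9976i


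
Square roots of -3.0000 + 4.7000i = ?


|z| = sqrt(9+22.09) = 5.5758
sqrt((|z|+a)/2) = sqrt((5.5758+(-3))/2) = sqrt(1.2879) = 1.1349
sqrt((|z|-a)/2) = sqrt((5.5758-(-3))/2) = sqrt(4.2879) = 2.0707

±(1.1349 + 2.0707i) i.e. 1.1349 + 2.0707i and -1.1349 - 2.0707i


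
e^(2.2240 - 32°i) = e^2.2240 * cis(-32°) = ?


e^2.2240 = 9.24423
cos(-32°) = 0.84805
sin(-32°) = -0.52992
Real = 9.24423*0.84805 = 7.8396
Imag = 9.24423*(-0.52992) = -4.8987

7.8396 - 4.8987i


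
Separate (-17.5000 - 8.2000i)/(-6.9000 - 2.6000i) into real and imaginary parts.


Multiply by conjugate: (-17.5000 - 8.2000i)(-6.9000 + 2.6000i) / ((-6.9)^2 + (-2.6)^2)
Numerator real = -17.5*(-6.9) - (8.2)*(-2.6) = 142.07
Numerator imag = -8.2*(-6.9) - (-17.5)*(-2.6) = 11.08
Denominator = 54.37
Re(z) = 142.07/54.37 = 2.6130
Im(z) = 11.08/54.37 = 0.2038

Re(z) = 2.6130, Im(z) = 0.2038


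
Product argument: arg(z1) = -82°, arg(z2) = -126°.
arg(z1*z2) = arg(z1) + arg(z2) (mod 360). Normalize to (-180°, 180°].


arg(z1*z2) = -82° - 126° = -208°
Normalized to (-180°, 180°]: 152°

152°


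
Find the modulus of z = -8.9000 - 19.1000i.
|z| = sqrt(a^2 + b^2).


|z| = sqrt((-8.9)^2 + (-19.1)^2) = sqrt(79.21 + 364.81) = sqrt(444.02) = 21.0718

|z| = 21.0718


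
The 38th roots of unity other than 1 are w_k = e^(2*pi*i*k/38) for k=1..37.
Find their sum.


With w = e^(2*pi*i/38), all 38 of the 38th roots of unity w^0 = 1, w, ..., w^(37) sum to 0: 1 + w + ... + w^(37) = (1 - w^38)/(1 - w) = 0 since w^38 = 1, w ≠ 1.
Removing the root 1: w + w^2 + ... + w^(37) = 0 - 1 = -1

Sum = -1


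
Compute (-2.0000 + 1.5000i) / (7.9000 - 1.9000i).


Conjugate of z2 = 7.9000 + 1.9000i
Numerator: (-2.0000 + 1.5000i)(7.9000 + 1.9000i) = -18.6500 + 8.0500i
Denominator: 7.9^2 + (-1.9)^2 = 66.02
Result = (-18.6500 + 8.0500i)/66.02

-0.2825 + 0.1219i


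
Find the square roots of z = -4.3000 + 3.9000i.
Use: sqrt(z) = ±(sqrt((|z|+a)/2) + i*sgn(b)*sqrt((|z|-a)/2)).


|z| = sqrt(18.49+15.21) = 5.8052
sqrt((|z|+a)/2) = sqrt((5.8052+(-4.3))/2) = sqrt(0.7526) = 0.8675
sqrt((|z|-a)/2) = sqrt((5.8052-(-4.3))/2) = sqrt(5.0526) = 2.2478

±(0.8675 + 2.2478i) i.e. 0.8675 + 2.2478i and -0.8675 - 2.2478i


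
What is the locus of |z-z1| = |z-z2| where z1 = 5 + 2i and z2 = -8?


Equal distances means the locus is the perpendicular bisector of z1 and z2.
Midpoint = ((5+(-8))/2, (2+0)/2) = (-1.5000, 1.0000)

Perpendicular bisector through (-1.5000, 1.0000)


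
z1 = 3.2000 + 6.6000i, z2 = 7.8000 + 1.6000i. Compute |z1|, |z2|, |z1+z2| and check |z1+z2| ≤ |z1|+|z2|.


|z1| = sqrt(3.2^2 + 6.6^2) = sqrt(53.8) = 7.3348
|z2| = sqrt(7.8^2 + 1.6^2) = sqrt(63.4) = 7.9624
z1+z2 = 11.0000 + 8.2000i
|z1+z2| = sqrt(188.24) = 13.7201
|z1|+|z2| = 7.3348 + 7.9624 = 15.2972

|z1+z2| = 13.7201 ≤ |z1|+|z2| = 15.2972 (verified)


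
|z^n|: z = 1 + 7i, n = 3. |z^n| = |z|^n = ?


|z| = sqrt(1+49) = sqrt(50) = 7.0711
|z^3| = |z|^3 = (sqrt(50))^3 = 50*sqrt(50)

|z^3| = 50*sqrt(50) ≈ 353.5534


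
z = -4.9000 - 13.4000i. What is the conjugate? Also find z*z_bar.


z_bar = -4.9000 + 13.4000i
z*z_bar = (-4.9)^2 + (-13.4)^2 = 24.01 + 179.56 = 203.57

z_bar = -4.9000 + 13.4000i, z*z_bar = 203.57


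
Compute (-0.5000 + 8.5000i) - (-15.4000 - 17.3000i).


Real: -0.5 + 15.4 = 14.9
Imag: 8.5 + 17.3 = 25.8

14.9000 + 25.8000i


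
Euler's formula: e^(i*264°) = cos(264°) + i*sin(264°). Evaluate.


cos(264°) = -0.1045
sin(264°) = -0.9945

e^(i*264°) = -0.1045 - 0.9945i


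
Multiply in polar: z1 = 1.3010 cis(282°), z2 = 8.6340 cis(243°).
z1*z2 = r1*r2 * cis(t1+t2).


r = 1.3010 * 8.6340 = 11.2328
theta = 282° + 243° = 525° = 165° (mod 360)

11.2328 cis(165°)


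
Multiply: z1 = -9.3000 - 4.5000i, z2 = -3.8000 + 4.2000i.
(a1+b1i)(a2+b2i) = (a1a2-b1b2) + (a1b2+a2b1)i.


Real = -9.3*(-3.8) - (-4.5)*4.2 = 35.34 - (-18.9) = 54.24
Imag = -9.3*4.2 - (3.8)*(-4.5) = -39.06 + 17.1 = -21.96

54.2400 - 21.9600i


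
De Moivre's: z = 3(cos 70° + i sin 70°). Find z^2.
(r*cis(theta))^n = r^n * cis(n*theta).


r^2 = 3^2 = 9
n*theta = 2*70° = 140° = 140° (mod 360)
a = 9*cos(140°) = -6.8944
b = 9*sin(140°) = 5.7851

9 cis(140°) = -6.8944 + 5.7851i


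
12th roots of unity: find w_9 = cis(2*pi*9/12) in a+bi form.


Angle = 360*9/12 = 270°
a = cos(270°) = 0
b = sin(270°) = -1.0000

0 - 1.0000i


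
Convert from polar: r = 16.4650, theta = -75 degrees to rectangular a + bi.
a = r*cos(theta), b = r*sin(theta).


a = 16.4650*cos(-75°) = 16.4650*0.25882 = 4.2615
b = 16.4650*sin(-75°) = 16.4650*(-0.96593) = -15.9040

4.2615 - 15.9040i


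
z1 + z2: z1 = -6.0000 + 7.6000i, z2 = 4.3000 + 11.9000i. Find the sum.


Real: -6 + 4.3 = -1.7
Imag: 7.6 + 11.9 = 19.5

-1.7000 + 19.5000i


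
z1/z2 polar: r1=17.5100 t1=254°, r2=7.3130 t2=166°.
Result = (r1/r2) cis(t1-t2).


r = 17.5100 / 7.3130 = 2.3944
theta = 254° - 166° = 88° = 88° (mod 360)

2.3944 cis(88°)


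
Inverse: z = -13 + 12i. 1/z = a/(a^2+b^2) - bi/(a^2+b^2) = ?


|z|^2 = 169+144 = 313
1/z = (-13 - 12i)/313

1/z = -0.0415 - 0.0383i


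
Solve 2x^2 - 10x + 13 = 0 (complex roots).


disc = (-10)^2 - 4*2*13 = 100 - 104 = -4
sqrt(|disc|) = sqrt(4) = 2.0000
Real part = 10/(2*2) = 2.5000
Imag part = 2.0000/(2*2) = 0.5000

2.5000 ± 0.5000i


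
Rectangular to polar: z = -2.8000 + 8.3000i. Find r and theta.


r = sqrt(7.84+68.89) = sqrt(76.73) = 8.7596
theta = atan2(8.3, -2.8) = 108.6418 degrees

r = 8.7596, theta = 108.6418 degrees


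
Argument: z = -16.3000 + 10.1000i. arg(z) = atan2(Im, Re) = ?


Re = -16.3, Im = 10.1
arg = atan2(10.1, -16.3) = 148.2163 degrees

arg(z) = 148.2163 degrees


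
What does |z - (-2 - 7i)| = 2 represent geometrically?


|z - z0| = r is a circle with center z0 and radius r.
Center = (-2, -7), radius = 2

Circle with center (-2, -7) and radius 2


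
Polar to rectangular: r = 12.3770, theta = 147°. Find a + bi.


a = 12.3770*cos(147°) = 12.3770*(-0.83867) = -10.3802
b = 12.3770*sin(147°) = 12.3770*0.54464 = 6.7410

-10.3802 + 6.7410i


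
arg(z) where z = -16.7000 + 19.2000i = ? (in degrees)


Re = -16.7, Im = 19.2
arg = atan2(19.2, -16.7) = 131.0165 degrees

arg(z) = 131.0165 degrees


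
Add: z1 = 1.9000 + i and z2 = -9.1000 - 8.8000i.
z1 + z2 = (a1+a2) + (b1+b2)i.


Real: 1.9 - 9.1 = -7.2
Imag: 1 - 8.8 = -7.8

-7.2000 - 7.8000i


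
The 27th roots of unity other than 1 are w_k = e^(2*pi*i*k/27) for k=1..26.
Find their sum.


With w = e^(2*pi*i/27), all 27 of the 27th roots of unity w^0 = 1, w, ..., w^(26) sum to 0: 1 + w + ... + w^(26) = (1 - w^27)/(1 - w) = 0 since w^27 = 1, w ≠ 1.
Removing the root 1: w + w^2 + ... + w^(26) = 0 - 1 = -1

Sum = -1


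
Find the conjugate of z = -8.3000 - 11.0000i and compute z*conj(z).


z_bar = -8.3000 + 11.0000i
z*z_bar = (-8.3)^2 + (-11)^2 = 68.89 + 121 = 189.89

z_bar = -8.3000 + 11.0000i, z*z_bar = 189.89


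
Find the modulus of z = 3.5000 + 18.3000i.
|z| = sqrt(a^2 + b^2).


|z| = sqrt(3.5^2 + 18.3^2) = sqrt(12.25 + 334.89) = sqrt(347.14) = 18.6317

|z| = 18.6317


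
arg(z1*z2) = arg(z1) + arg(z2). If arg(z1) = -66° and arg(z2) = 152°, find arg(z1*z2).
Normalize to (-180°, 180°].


arg(z1*z2) = -66° + 152° = 86°
Normalized to (-180°, 180°]: 86°

86°


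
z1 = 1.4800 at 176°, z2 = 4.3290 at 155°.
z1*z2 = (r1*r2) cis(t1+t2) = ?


r = 1.4800 * 4.3290 = 6.4069
theta = 176° + 155° = 331° = 331° (mod 360)

6.4069 cis(331°)


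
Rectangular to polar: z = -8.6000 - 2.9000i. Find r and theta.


r = sqrt(73.96+8.41) = sqrt(82.37) = 9.0758
theta = atan2(-2.9, -8.6) = -161.3654 degrees

r = 9.0758, theta = -161.3654 degrees


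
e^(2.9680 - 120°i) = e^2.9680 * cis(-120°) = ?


e^2.9680 = 19.4530
cos(-120°) = -0.5
sin(-120°) = -0.866025
Real = 19.4530*(-0.5) = -9.7265
Imag = 19.4530*(-0.866025) = -16.8468

-9.7265 - 16.8468i


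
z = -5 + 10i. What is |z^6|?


|z| = sqrt(25+100) = sqrt(125) = 11.1803
|z^6| = |z|^6 = (sqrt(125))^6 = 125^3 = 1953125

|z^6| = 1953125


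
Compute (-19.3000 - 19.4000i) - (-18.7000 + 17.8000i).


Real: -19.3 + 18.7 = -0.6
Imag: -19.4 - 17.8 = -37.2

-0.6000 - 37.2000i


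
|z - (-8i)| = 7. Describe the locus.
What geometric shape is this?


|z - z0| = r is a circle with center z0 and radius r.
Center = (0, -8), radius = 7

Circle with center (0, -8) and radius 7


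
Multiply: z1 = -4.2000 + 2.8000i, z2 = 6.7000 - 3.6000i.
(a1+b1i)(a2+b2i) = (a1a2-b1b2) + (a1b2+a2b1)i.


Real = -4.2*6.7 - 2.8*(-3.6) = -28.14 - (-10.08) = -18.06
Imag = -4.2*(-3.6) + 6.7*2.8 = 15.12 + 18.76 = 33.88

-18.0600 + 33.8800i


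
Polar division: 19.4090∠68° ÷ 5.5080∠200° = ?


r = 19.4090 / 5.5080 = 3.5238
theta = 68° - 200° = -132° = 228° (mod 360)

3.5238 cis(228°)


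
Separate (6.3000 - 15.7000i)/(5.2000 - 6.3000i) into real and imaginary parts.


Multiply by conjugate: (6.3000 - 15.7000i)(5.2000 + 6.3000i) / (5.2^2 + (-6.3)^2)
Numerator real = 6.3*5.2 - (15.7)*(-6.3) = 131.67
Numerator imag = -15.7*5.2 - 6.3*(-6.3) = -41.95
Denominator = 66.73
Re(z) = 131.67/66.73 = 1.9732
Im(z) = -41.95/66.73 = -0.6287

Re(z) = 1.9732, Im(z) = -0.6287


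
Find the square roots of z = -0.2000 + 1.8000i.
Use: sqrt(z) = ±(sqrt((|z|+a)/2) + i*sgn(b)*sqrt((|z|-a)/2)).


|z| = sqrt(0.04+3.24) = 1.8111
sqrt((|z|+a)/2) = sqrt((1.8111+(-0.2))/2) = sqrt(0.8055) = 0.8975
sqrt((|z|-a)/2) = sqrt((1.8111-(-0.2))/2) = sqrt(1.0055) = 1.0028

±(0.8975 + 1.0028i) i.e. 0.8975 + 1.0028i and -0.8975 - 1.0028i


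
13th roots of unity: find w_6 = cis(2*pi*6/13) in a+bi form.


Angle = 360*6/13 = 166.1538°
a = cos(166.1538°) = -0.9709
b = sin(166.1538°) = 0.2393

-0.9709 + 0.2393i


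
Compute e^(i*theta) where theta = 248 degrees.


cos(248°) = -0.3746
sin(248°) = -0.9272

e^(i*248°) = -0.3746 - 0.9272i


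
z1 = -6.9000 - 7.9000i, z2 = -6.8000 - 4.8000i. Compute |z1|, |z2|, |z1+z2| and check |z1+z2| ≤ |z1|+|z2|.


|z1| = sqrt((-6.9)^2 + (-7.9)^2) = sqrt(110.02) = 10.4890
|z2| = sqrt((-6.8)^2 + (-4.8)^2) = sqrt(69.28) = 8.3235
z1+z2 = -13.7000 - 12.7000i
|z1+z2| = sqrt(348.98) = 18.6810
|z1|+|z2| = 10.4890 + 8.3235 = 18.8125

|z1+z2| = 18.6810 ≤ |z1|+|z2| = 18.8125 (verified)


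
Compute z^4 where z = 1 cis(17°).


r^4 = 1^4 = 1
n*theta = 4*17° = 68° = 68° (mod 360)
a = 1*cos(68°) = 0.3746
b = 1*sin(68°) = 0.9272

1 cis(68°) = 0.3746 + 0.9272i


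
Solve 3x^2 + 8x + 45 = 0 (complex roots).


disc = 8^2 - 4*3*45 = 64 - 540 = -476
sqrt(|disc|) = sqrt(476) = 21.8174
Real part = -8/(2*3) = -1.3333
Imag part = 21.8174/(2*3) = 3.6362

-1.3333 ± 3.6362i


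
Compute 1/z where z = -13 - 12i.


|z|^2 = 169+144 = 313
1/z = (-13 + 12i)/313

1/z = -0.0415 + 0.0383i


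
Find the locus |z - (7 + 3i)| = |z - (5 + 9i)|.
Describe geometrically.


Equal distances means the locus is the perpendicular bisector of z1 and z2.
Midpoint = ((7+5)/2, (3+9)/2) = (6.0000, 6.0000)

Perpendicular bisector through (6.0000, 6.0000)


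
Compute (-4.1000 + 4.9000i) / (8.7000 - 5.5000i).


Conjugate of z2 = 8.7000 + 5.5000i
Numerator: (-4.1000 + 4.9000i)(8.7000 + 5.5000i) = -62.6200 + 20.0800i
Denominator: 8.7^2 + (-5.5)^2 = 105.94
Result = (-62.6200 + 20.0800i)/105.94

-0.5911 + 0.1895i


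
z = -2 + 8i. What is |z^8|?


|z| = sqrt(4+64) = sqrt(68) = 8.2462
|z^8| = |z|^8 = (sqrt(68))^8 = 68^4 = 21381376

|z^8| = 21381376


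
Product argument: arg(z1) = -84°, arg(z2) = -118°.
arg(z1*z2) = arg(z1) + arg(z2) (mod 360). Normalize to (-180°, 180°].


arg(z1*z2) = -84° - 118° = -202°
Normalized to (-180°, 180°]: 158°

158°


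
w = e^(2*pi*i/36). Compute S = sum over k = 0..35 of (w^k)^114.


The roots are w_k = w^k with w = e^(2*pi*i/36), and (w^k)^114 = (w^114)^k.
So S = 1 + u + u^2 + ... + u^(35) with u = w^114.
114 = 3*36 + 6, so 114 is not a multiple of 36: u = (w^36)^3 * w^6 = w^6 ≠ 1 (w is a primitive 36th root), while u^36 = (w^36)^114 = 1.
Geometric series: S = (1 - u^36)/(1 - u) = (1 - 1)/(1 - u) = 0

S = 0


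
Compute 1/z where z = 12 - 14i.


|z|^2 = 144+196 = 340
1/z = (12 + 14i)/340

1/z = 0.0353 + 0.0412i


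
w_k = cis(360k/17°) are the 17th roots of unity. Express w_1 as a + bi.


Angle = 360*1/17 = 21.1765°
a = cos(21.1765°) = 0.9325
b = sin(21.1765°) = 0.3612

0.9325 + 0.3612i


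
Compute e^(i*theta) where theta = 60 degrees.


cos(60°) = 0.5000
sin(60°) = 0.8660

e^(i*60°) = 0.5000 + 0.8660i


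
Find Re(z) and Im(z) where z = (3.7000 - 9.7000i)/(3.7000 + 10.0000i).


Multiply by conjugate: (3.7000 - 9.7000i)(3.7000 - 10.0000i) / (3.7^2 + 10^2)
Numerator real = 3.7*3.7 - (9.7)*10 = -83.31
Numerator imag = -9.7*3.7 - 3.7*10 = -72.89
Denominator = 113.69
Re(z) = -83.31/113.69 = -0.7328
Im(z) = -72.89/113.69 = -0.6411

Re(z) = -0.7328, Im(z) = -0.6411


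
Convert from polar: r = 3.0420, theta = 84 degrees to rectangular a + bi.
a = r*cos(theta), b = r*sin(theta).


a = 3.0420*cos(84°) = 3.0420*0.10453 = 0.3180
b = 3.0420*sin(84°) = 3.0420*0.9945 = 3.0253

0.3180 + 3.0253i


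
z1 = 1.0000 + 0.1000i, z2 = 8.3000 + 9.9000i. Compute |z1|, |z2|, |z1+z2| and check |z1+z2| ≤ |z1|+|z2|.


|z1| = sqrt(1^2 + 0.1^2) = sqrt(1.01) = 1.0050
|z2| = sqrt(8.3^2 + 9.9^2) = sqrt(166.9) = 12.9190
z1+z2 = 9.3000 + 10.0000i
|z1+z2| = sqrt(186.49) = 13.6561
|z1|+|z2| = 1.0050 + 12.9190 = 13.9240

|z1+z2| = 13.6561 ≤ |z1|+|z2| = 13.9240 (verified)


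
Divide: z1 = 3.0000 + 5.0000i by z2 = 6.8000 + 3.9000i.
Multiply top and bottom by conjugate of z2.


Conjugate of z2 = 6.8000 - 3.9000i
Numerator: (3.0000 + 5.0000i)(6.8000 - 3.9000i) = 39.9000 + 22.3000i
Denominator: 6.8^2 + 3.9^2 = 61.45
Result = (39.9000 + 22.3000i)/61.45

0.6493 + 0.3629i


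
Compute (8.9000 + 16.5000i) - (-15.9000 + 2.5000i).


Real: 8.9 + 15.9 = 24.8
Imag: 16.5 - 2.5 = 14

24.8000 + 14.0000i


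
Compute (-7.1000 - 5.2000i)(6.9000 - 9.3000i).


Real = -7.1*6.9 - (-5.2)*(-9.3) = -48.99 - 48.36 = -97.35
Imag = -7.1*(-9.3) + 6.9*(-5.2) = 66.03 - (35.88) = 30.15

-97.3500 + 30.1500i


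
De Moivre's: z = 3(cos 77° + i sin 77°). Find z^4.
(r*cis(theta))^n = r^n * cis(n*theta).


r^4 = 3^4 = 81
n*theta = 4*77° = 308° = 308° (mod 360)
a = 81*cos(308°) = 49.8686
b = 81*sin(308°) = -63.8289

81 cis(308°) = 49.8686 - 63.8289i


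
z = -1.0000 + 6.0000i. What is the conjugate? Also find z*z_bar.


z_bar = -1.0000 - 6.0000i
z*z_bar = (-1)^2 + 6^2 = 1 + 36 = 37

z_bar = -1.0000 - 6.0000i, z*z_bar = 37


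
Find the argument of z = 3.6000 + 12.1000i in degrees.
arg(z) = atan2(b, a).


Re = 3.6, Im = 12.1
arg = atan2(12.1, 3.6) = 73.4312 degrees

arg(z) = 73.4312 degrees


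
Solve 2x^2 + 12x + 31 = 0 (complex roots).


disc = 12^2 - 4*2*31 = 144 - 248 = -104
sqrt(|disc|) = sqrt(104) = 10.1980
Real part = -12/(2*2) = -3.0000
Imag part = 10.1980/(2*2) = 2.5495

-3.0000 ± 2.5495i


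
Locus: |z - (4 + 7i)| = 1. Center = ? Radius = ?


|z - z0| = r is a circle with center z0 and radius r.
Center = (4, 7), radius = 1

Circle with center (4, 7) and radius 1


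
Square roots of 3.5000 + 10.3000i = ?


|z| = sqrt(12.25+106.09) = 10.8784
sqrt((|z|+a)/2) = sqrt((10.8784+3.5)/2) = sqrt(7.1892) = 2.6813
sqrt((|z|-a)/2) = sqrt((10.8784-3.5)/2) = sqrt(3.6892) = 1.9207

±(2.6813 + 1.9207i) i.e. 2.6813 + 1.9207i and -2.6813 - 1.9207i


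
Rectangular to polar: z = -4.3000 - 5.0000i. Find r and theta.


r = sqrt(18.49+25) = sqrt(43.49) = 6.5947
theta = atan2(-5, -4.3) = -130.6955 degrees

r = 6.5947, theta = -130.6955 degrees


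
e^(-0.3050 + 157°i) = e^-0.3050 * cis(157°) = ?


e^-0.3050 = 0.7371
cos(157°) = -0.9205
sin(157°) = 0.3907
Real = 0.7371*(-0.9205) = -0.6785
Imag = 0.7371*0.3907 = 0.2880

-0.6785 + 0.2880i


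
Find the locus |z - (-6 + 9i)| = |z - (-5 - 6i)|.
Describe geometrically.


Equal distances means the locus is the perpendicular bisector of z1 and z2.
Midpoint = ((-6+(-5))/2, (9+(-6))/2) = (-5.5000, 1.5000)

Perpendicular bisector through (-5.5000, 1.5000)


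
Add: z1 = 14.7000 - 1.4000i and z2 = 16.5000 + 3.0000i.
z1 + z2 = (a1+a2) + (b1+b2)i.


Real: 14.7 + 16.5 = 31.2
Imag: -1.4 + 3 = 1.6

31.2000 + 1.6000i


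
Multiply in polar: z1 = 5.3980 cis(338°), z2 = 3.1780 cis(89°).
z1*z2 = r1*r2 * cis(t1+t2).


r = 5.3980 * 3.1780 = 17.1548
theta = 338° + 89° = 427° = 67° (mod 360)

17.1548 cis(67°)


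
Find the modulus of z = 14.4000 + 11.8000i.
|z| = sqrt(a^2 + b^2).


|z| = sqrt(14.4^2 + 11.8^2) = sqrt(207.36 + 139.24) = sqrt(346.6) = 18.6172

|z| = 18.6172


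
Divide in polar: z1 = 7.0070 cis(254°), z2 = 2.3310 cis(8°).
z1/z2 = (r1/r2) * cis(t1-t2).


r = 7.0070 / 2.3310 = 3.0060
theta = 254° - 8° = 246° = 246° (mod 360)

3.0060 cis(246°)


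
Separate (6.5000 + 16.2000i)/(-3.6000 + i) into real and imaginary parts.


Multiply by conjugate: (6.5000 + 16.2000i)(-3.6000 - i) / ((-3.6)^2 + 1^2)
Numerator real = 6.5*(-3.6) + 16.2*1 = -7.2
Numerator imag = 16.2*(-3.6) - 6.5*1 = -64.82
Denominator = 13.96
Re(z) = -7.2/13.96 = -0.5158
Im(z) = -64.82/13.96 = -4.6433

Re(z) = -0.5158, Im(z) = -4.6433


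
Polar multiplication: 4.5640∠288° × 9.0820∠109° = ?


r = 4.5640 * 9.0820 = 41.4502
theta = 288° + 109° = 397° = 37° (mod 360)

41.4502 cis(37°)


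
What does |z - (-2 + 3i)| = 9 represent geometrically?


|z - z0| = r is a circle with center z0 and radius r.
Center = (-2, 3), radius = 9

Circle with center (-2, 3) and radius 9


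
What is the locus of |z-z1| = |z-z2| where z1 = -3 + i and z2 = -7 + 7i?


Equal distances means the locus is the perpendicular bisector of z1 and z2.
Midpoint = ((-3+(-7))/2, (1+7)/2) = (-5.0000, 4.0000)

Perpendicular bisector through (-5.0000, 4.0000)


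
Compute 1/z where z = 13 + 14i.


|z|^2 = 169+196 = 365
1/z = (13 - 14i)/365

1/z = 0.0356 - 0.0384i


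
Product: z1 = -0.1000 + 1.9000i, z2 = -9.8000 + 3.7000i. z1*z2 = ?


Real = -0.1*(-9.8) - 1.9*3.7 = 0.98 - 7.03 = -6.05
Imag = -0.1*3.7 - (9.8)*1.9 = -0.37 - (18.62) = -18.99

-6.0500 - 18.9900i


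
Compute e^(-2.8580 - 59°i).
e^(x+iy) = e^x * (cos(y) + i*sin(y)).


e^-2.8580 = 0.0574
cos(-59°) = 0.515
sin(-59°) = -0.8572
Real = 0.0574*0.515 = 0.0296
Imag = 0.0574*(-0.8572) = -0.0492

0.0296 - 0.0492i


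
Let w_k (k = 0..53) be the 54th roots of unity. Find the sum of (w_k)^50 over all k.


The roots are w_k = w^k with w = e^(2*pi*i/54), and (w^k)^50 = (w^50)^k.
So S = 1 + u + u^2 + ... + u^(53) with u = w^50.
50 = 0*54 + 50, so 50 is not a multiple of 54: u = w^50 ≠ 1 (w is a primitive 54th root), while u^54 = (w^54)^50 = 1.
Geometric series: S = (1 - u^54)/(1 - u) = (1 - 1)/(1 - u) = 0

S = 0


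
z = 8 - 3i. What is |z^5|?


|z| = sqrt(64+9) = sqrt(73) = 8.5440
|z^5| = |z|^5 = (sqrt(73))^5 = 73^2 * sqrt(73) = 5329*sqrt(73)

|z^5| = 5329*sqrt(73) ≈ 45530.9960


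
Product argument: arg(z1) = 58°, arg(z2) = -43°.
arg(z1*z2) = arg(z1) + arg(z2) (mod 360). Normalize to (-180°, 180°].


arg(z1*z2) = 58° - 43° = 15°
Normalized to (-180°, 180°]: 15°

15°


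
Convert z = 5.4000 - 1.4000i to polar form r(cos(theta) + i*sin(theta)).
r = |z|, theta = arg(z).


r = sqrt(29.16+1.96) = sqrt(31.12) = 5.5785
theta = atan2(-1.4, 5.4) = -14.5345 degrees

r = 5.5785, theta = -14.5345 degrees


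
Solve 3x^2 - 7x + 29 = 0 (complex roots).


disc = (-7)^2 - 4*3*29 = 49 - 348 = -299
sqrt(|disc|) = sqrt(299) = 17.2916
Real part = 7/(2*3) = 1.1667
Imag part = 17.2916/(2*3) = 2.8819

1.1667 ± 2.8819i


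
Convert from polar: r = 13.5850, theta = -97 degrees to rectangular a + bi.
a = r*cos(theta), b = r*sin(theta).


a = 13.5850*cos(-97°) = 13.5850*(-0.12187) = -1.6556
b = 13.5850*sin(-97°) = 13.5850*(-0.992546) = -13.4837

-1.6556 - 13.4837i


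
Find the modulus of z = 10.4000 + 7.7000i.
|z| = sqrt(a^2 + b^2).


|z| = sqrt(10.4^2 + 7.7^2) = sqrt(108.16 + 59.29) = sqrt(167.45) = 12.9402

|z| = 12.9402


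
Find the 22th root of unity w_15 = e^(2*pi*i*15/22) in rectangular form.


Angle = 360*15/22 = 245.4545°
a = cos(245.4545°) = -0.4154
b = sin(245.4545°) = -0.9096

-0.4154 - 0.9096i


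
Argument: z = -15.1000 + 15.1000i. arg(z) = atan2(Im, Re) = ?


Re = -15.1, Im = 15.1
arg = atan2(15.1, -15.1) = 135.0000 degrees

arg(z) = 135.0000 degrees


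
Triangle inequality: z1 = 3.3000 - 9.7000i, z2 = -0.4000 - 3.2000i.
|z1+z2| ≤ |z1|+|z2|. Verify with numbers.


|z1| = sqrt(3.3^2 + (-9.7)^2) = sqrt(104.98) = 10.2460
|z2| = sqrt((-0.4)^2 + (-3.2)^2) = sqrt(10.4) = 3.2249
z1+z2 = 2.9000 - 12.9000i
|z1+z2| = sqrt(174.82) = 13.2220
|z1|+|z2| = 10.2460 + 3.2249 = 13.4709

|z1+z2| = 13.2220 ≤ |z1|+|z2| = 13.4709 (verified)


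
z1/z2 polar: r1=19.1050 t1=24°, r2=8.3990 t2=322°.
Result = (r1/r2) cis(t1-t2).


r = 19.1050 / 8.3990 = 2.2747
theta = 24° - 322° = -298° = 62° (mod 360)

2.2747 cis(62°)


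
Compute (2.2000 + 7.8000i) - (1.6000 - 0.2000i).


Real: 2.2 - 1.6 = 0.6
Imag: 7.8 + 0.2 = 8

0.6000 + 8.0000i


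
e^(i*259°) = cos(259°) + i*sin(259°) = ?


cos(259°) = -0.1908
sin(259°) = -0.9816

e^(i*259°) = -0.1908 - 0.9816i


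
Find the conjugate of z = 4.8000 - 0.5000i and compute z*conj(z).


z_bar = 4.8000 + 0.5000i
z*z_bar = 4.8^2 + (-0.5)^2 = 23.04 + 0.25 = 23.29

z_bar = 4.8000 + 0.5000i, z*z_bar = 23.29


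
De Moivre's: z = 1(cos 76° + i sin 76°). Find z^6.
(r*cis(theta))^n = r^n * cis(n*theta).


r^6 = 1^6 = 1
n*theta = 6*76° = 456° = 96° (mod 360)
a = 1*cos(96°) = -0.1045
b = 1*sin(96°) = 0.9945

1 cis(96°) = -0.1045 + 0.9945i


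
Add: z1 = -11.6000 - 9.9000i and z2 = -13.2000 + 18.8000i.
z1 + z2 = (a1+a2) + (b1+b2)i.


Real: -11.6 - 13.2 = -24.8
Imag: -9.9 + 18.8 = 8.9

-24.8000 + 8.9000i


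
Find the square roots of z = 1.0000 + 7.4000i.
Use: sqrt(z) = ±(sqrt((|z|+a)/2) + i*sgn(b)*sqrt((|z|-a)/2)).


|z| = sqrt(1+54.76) = 7.4673
sqrt((|z|+a)/2) = sqrt((7.4673+1)/2) = sqrt(4.2336) = 2.0576
sqrt((|z|-a)/2) = sqrt((7.4673-1)/2) = sqrt(3.2336) = 1.7982

±(2.0576 + 1.7982i) i.e. 2.0576 + 1.7982i and -2.0576 - 1.7982i


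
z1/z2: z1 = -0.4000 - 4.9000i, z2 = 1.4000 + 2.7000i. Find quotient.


Conjugate of z2 = 1.4000 - 2.7000i
Numerator: (-0.4000 - 4.9000i)(1.4000 - 2.7000i) = -13.7900 - 5.7800i
Denominator: 1.4^2 + 2.7^2 = 9.25
Result = (-13.7900 - 5.7800i)/9.25

-1.4908 - 0.6249i


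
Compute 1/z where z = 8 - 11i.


|z|^2 = 64+121 = 185
1/z = (8 + 11i)/185

1/z = 0.0432 + 0.0595i


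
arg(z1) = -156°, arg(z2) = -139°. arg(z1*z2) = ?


arg(z1*z2) = -156° - 139° = -295°
Normalized to (-180°, 180°]: 65°

65°


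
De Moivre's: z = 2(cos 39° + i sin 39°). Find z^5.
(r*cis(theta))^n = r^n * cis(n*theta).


r^5 = 2^5 = 32
n*theta = 5*39° = 195° = 195° (mod 360)
a = 32*cos(195°) = -30.9096
b = 32*sin(195°) = -8.2822

32 cis(195°) = -30.9096 - 8.2822i


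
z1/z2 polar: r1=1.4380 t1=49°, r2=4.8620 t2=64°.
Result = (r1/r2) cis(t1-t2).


r = 1.4380 / 4.8620 = 0.2958
theta = 49° - 64° = -15° = 345° (mod 360)

0.2958 cis(345°)


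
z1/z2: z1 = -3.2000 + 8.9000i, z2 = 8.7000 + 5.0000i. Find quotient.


Conjugate of z2 = 8.7000 - 5.0000i
Numerator: (-3.2000 + 8.9000i)(8.7000 - 5.0000i) = 16.6600 + 93.4300i
Denominator: 8.7^2 + 5^2 = 100.69
Result = (16.6600 + 93.4300i)/100.69

0.1655 + 0.9279i


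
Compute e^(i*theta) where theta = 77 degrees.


cos(77°) = 0.2250
sin(77°) = 0.9744

e^(i*77°) = 0.2250 + 0.9744i


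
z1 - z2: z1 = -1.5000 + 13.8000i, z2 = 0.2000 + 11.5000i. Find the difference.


Real: -1.5 - 0.2 = -1.7
Imag: 13.8 - 11.5 = 2.3

-1.7000 + 2.3000i


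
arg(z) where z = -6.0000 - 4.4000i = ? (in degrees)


Re = -6, Im = -4.4
arg = atan2(-4.4, -6) = -143.7462 degrees

arg(z) = -143.7462 degrees


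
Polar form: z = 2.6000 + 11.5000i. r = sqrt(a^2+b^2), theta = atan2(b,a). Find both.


r = sqrt(6.76+132.25) = sqrt(139.01) = 11.7903
theta = atan2(11.5, 2.6) = 77.2604 degrees

r = 11.7903, theta = 77.2604 degrees


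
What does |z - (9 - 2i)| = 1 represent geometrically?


|z - z0| = r is a circle with center z0 and radius r.
Center = (9, -2), radius = 1

Circle with center (9, -2) and radius 1


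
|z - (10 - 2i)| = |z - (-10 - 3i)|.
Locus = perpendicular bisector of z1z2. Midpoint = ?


Equal distances means the locus is the perpendicular bisector of z1 and z2.
Midpoint = ((10+(-10))/2, (-2+(-3))/2) = (0, -2.5000)

Perpendicular bisector through (0, -2.5000)


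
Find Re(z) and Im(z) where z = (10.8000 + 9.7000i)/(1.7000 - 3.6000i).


Multiply by conjugate: (10.8000 + 9.7000i)(1.7000 + 3.6000i) / (1.7^2 + (-3.6)^2)
Numerator real = 10.8*1.7 + 9.7*(-3.6) = -16.56
Numerator imag = 9.7*1.7 - 10.8*(-3.6) = 55.37
Denominator = 15.85
Re(z) = -16.56/15.85 = -1.0448
Im(z) = 55.37/15.85 = 3.4934

Re(z) = -1.0448, Im(z) = 3.4934


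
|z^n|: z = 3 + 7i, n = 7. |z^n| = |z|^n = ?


|z| = sqrt(9+49) = sqrt(58) = 7.6158
|z^7| = |z|^7 = (sqrt(58))^7 = 58^3 * sqrt(58) = 195112*sqrt(58)

|z^7| = 195112*sqrt(58) ≈ 1485928.7222


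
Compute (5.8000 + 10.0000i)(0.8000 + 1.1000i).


Real = 5.8*0.8 - 10*1.1 = 4.64 - 11 = -6.36
Imag = 5.8*1.1 + 0.8*10 = 6.38 + 8 = 14.38

-6.3600 + 14.3800i


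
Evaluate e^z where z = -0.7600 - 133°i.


e^-0.7600 = 0.467666
cos(-133°) = -0.682
sin(-133°) = -0.73135
Real = 0.467666*(-0.682) = -0.3189
Imag = 0.467666*(-0.73135) = -0.3420

-0.3189 - 0.3420i


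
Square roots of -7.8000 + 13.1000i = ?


|z| = sqrt(60.84+171.61) = 15.2463
sqrt((|z|+a)/2) = sqrt((15.2463+(-7.8))/2) = sqrt(3.7232) = 1.9295
sqrt((|z|-a)/2) = sqrt((15.2463-(-7.8))/2) = sqrt(11.5232) = 3.3946

±(1.9295 + 3.3946i) i.e. 1.9295 + 3.3946i and -1.9295 - 3.3946i


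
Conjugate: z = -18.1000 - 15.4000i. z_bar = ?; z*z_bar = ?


z_bar = -18.1000 + 15.4000i
z*z_bar = (-18.1)^2 + (-15.4)^2 = 327.61 + 237.16 = 564.77

z_bar = -18.1000 + 15.4000i, z*z_bar = 564.77


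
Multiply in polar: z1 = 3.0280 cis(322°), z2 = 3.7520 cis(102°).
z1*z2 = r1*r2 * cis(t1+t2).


r = 3.0280 * 3.7520 = 11.3611
theta = 322° + 102° = 424° = 64° (mod 360)

11.3611 cis(64°)


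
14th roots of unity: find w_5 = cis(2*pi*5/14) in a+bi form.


Angle = 360*5/14 = 128.5714°
a = cos(128.5714°) = -0.6235
b = sin(128.5714°) = 0.7818

-0.6235 + 0.7818i


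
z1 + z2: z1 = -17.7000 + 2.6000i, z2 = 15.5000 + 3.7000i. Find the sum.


Real: -17.7 + 15.5 = -2.2
Imag: 2.6 + 3.7 = 6.3

-2.2000 + 6.3000i


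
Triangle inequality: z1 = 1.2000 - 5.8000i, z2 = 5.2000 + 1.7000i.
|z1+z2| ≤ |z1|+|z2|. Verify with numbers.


|z1| = sqrt(1.2^2 + (-5.8)^2) = sqrt(35.08) = 5.9228
|z2| = sqrt(5.2^2 + 1.7^2) = sqrt(29.93) = 5.4708
z1+z2 = 6.4000 - 4.1000i
|z1+z2| = sqrt(57.77) = 7.6007
|z1|+|z2| = 5.9228 + 5.4708 = 11.3936

|z1+z2| = 7.6007 ≤ |z1|+|z2| = 11.3936 (verified)


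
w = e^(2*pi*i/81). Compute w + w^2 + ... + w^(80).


With w = e^(2*pi*i/81), all 81 of the 81th roots of unity w^0 = 1, w, ..., w^(80) sum to 0: 1 + w + ... + w^(80) = (1 - w^81)/(1 - w) = 0 since w^81 = 1, w ≠ 1.
Removing the root 1: w + w^2 + ... + w^(80) = 0 - 1 = -1

Sum = -1


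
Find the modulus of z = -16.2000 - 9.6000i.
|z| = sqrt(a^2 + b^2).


|z| = sqrt((-16.2)^2 + (-9.6)^2) = sqrt(262.44 + 92.16) = sqrt(354.6) = 18.8308

|z| = 18.8308


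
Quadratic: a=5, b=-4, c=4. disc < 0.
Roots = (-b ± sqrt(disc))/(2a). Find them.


disc = (-4)^2 - 4*5*4 = 16 - 80 = -64
sqrt(|disc|) = sqrt(64) = 8.0000
Real part = 4/(2*5) = 0.4000
Imag part = 8.0000/(2*5) = 0.8000

0.4000 ± 0.8000i


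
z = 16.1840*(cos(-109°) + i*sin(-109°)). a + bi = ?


a = 16.1840*cos(-109°) = 16.1840*(-0.32557) = -5.2690
b = 16.1840*sin(-109°) = 16.1840*(-0.94552) = -15.3023

-5.2690 - 15.3023i


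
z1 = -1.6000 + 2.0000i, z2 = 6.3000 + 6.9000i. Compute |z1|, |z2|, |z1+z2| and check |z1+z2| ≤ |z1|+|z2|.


|z1| = sqrt((-1.6)^2 + 2^2) = sqrt(6.56) = 2.5612
|z2| = sqrt(6.3^2 + 6.9^2) = sqrt(87.3) = 9.3434
z1+z2 = 4.7000 + 8.9000i
|z1+z2| = sqrt(101.3) = 10.0648
|z1|+|z2| = 2.5612 + 9.3434 = 11.9046

|z1+z2| = 10.0648 ≤ |z1|+|z2| = 11.9046 (verified)


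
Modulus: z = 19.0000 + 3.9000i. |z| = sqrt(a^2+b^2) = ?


|z| = sqrt(19^2 + 3.9^2) = sqrt(361 + 15.21) = sqrt(376.21) = 19.3961

|z| = 19.3961


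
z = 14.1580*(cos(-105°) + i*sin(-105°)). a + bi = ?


a = 14.1580*cos(-105°) = 14.1580*(-0.25882) = -3.6644
b = 14.1580*sin(-105°) = 14.1580*(-0.96593) = -13.6756

-3.6644 - 13.6756i


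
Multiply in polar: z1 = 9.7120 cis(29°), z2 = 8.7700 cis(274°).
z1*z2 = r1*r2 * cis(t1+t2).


r = 9.7120 * 8.7700 = 85.1742
theta = 29° + 274° = 303° = 303° (mod 360)

85.1742 cis(303°)


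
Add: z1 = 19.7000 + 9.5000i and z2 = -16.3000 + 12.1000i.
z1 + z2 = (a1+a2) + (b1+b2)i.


Real: 19.7 - 16.3 = 3.4
Imag: 9.5 + 12.1 = 21.6

3.4000 + 21.6000i


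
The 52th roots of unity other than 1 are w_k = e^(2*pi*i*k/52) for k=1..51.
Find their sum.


With w = e^(2*pi*i/52), all 52 of the 52th roots of unity w^0 = 1, w, ..., w^(51) sum to 0: 1 + w + ... + w^(51) = (1 - w^52)/(1 - w) = 0 since w^52 = 1, w ≠ 1.
Removing the root 1: w + w^2 + ... + w^(51) = 0 - 1 = -1

Sum = -1


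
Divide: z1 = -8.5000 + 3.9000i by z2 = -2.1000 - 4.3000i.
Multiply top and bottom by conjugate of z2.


Conjugate of z2 = -2.1000 + 4.3000i
Numerator: (-8.5000 + 3.9000i)(-2.1000 + 4.3000i) = 1.0800 - 44.7400i
Denominator: (-2.1)^2 + (-4.3)^2 = 22.9
Result = (1.0800 - 44.7400i)/22.9

0.0472 - 1.9537i


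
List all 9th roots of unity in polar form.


The 9th roots of unity are cis(360k/9°) for k=0..8
Angle step = 360/9 = 40°
Primitive root: cis(40°)
Primitive root = 0.7660 + 0.6428i

9 roots at angles: 0°, 40°, 80°, 120°, 160°, 200°, 240°, 280°, 320°


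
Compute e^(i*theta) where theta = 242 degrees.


cos(242°) = -0.4695
sin(242°) = -0.8829

e^(i*242°) = -0.4695 - 0.8829i


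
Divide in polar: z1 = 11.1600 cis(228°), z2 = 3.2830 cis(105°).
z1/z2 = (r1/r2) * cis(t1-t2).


r = 11.1600 / 3.2830 = 3.3993
theta = 228° - 105° = 123° = 123° (mod 360)

3.3993 cis(123°)


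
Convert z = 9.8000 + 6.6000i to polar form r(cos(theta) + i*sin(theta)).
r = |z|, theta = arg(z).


r = sqrt(96.04+43.56) = sqrt(139.6) = 11.8152
theta = atan2(6.6, 9.8) = 33.9591 degrees

r = 11.8152, theta = 33.9591 degrees


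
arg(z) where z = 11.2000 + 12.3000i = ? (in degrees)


Re = 11.2, Im = 12.3
arg = atan2(12.3, 11.2) = 47.6800 degrees

arg(z) = 47.6800 degrees


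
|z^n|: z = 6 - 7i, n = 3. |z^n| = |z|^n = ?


|z| = sqrt(36+49) = sqrt(85) = 9.2195
|z^3| = |z|^3 = (sqrt(85))^3 = 85*sqrt(85)

|z^3| = 85*sqrt(85) ≈ 783.6613


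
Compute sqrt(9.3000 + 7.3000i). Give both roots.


|z| = sqrt(86.49+53.29) = 11.8229
sqrt((|z|+a)/2) = sqrt((11.8229+9.3)/2) = sqrt(10.5614) = 3.2498
sqrt((|z|-a)/2) = sqrt((11.8229-9.3)/2) = sqrt(1.2614) = 1.1231

±(3.2498 + 1.1231i) i.e. 3.2498 + 1.1231i and -3.2498 - 1.1231i


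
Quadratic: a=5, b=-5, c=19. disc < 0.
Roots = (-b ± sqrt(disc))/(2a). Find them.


disc = (-5)^2 - 4*5*19 = 25 - 380 = -355
sqrt(|disc|) = sqrt(355) = 18.8414
Real part = 5/(2*5) = 0.5000
Imag part = 18.8414/(2*5) = 1.8841

0.5000 ± 1.8841i


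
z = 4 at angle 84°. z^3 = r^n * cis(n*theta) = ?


r^3 = 4^3 = 64
n*theta = 3*84° = 252° = 252° (mod 360)
a = 64*cos(252°) = -19.7771
b = 64*sin(252°) = -60.8676

64 cis(252°) = -19.7771 - 60.8676i


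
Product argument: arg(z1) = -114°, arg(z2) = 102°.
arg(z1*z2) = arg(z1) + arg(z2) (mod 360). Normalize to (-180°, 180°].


arg(z1*z2) = -114° + 102° = -12°
Normalized to (-180°, 180°]: -12°

-12°


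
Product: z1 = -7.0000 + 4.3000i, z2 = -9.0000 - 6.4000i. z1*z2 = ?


Real = -7*(-9) - 4.3*(-6.4) = 63 - (-27.52) = 90.52
Imag = -7*(-6.4) - (9)*4.3 = 44.8 - (38.7) = 6.1

90.5200 + 6.1000i


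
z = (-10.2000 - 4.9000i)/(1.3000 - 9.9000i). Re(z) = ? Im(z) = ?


Multiply by conjugate: (-10.2000 - 4.9000i)(1.3000 + 9.9000i) / (1.3^2 + (-9.9)^2)
Numerator real = -10.2*1.3 - (4.9)*(-9.9) = 35.25
Numerator imag = -4.9*1.3 - (-10.2)*(-9.9) = -107.35
Denominator = 99.7
Re(z) = 35.25/99.7 = 0.3536
Im(z) = -107.35/99.7 = -1.0767

Re(z) = 0.3536, Im(z) = -1.0767


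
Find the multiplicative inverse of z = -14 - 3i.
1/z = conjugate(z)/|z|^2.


|z|^2 = 196+9 = 205
1/z = (-14 + 3i)/205

1/z = -0.0683 + 0.0146i


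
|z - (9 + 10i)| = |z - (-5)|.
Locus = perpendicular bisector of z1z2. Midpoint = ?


Equal distances means the locus is the perpendicular bisector of z1 and z2.
Midpoint = ((9+(-5))/2, (10+0)/2) = (2.0000, 5.0000)

Perpendicular bisector through (2.0000, 5.0000)


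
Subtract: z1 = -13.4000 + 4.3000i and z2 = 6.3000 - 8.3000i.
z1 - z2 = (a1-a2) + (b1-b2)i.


Real: -13.4 - 6.3 = -19.7
Imag: 4.3 + 8.3 = 12.6

-19.7000 + 12.6000i


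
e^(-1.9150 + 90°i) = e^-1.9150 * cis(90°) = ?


e^-1.9150 = 0.1473
cos(90°) = 0
sin(90°) = 1
Real = 0.1473*0 = 0
Imag = 0.1473*1 = 0.1473

0 + 0.1473i


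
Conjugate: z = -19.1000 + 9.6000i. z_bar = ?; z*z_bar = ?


z_bar = -19.1000 - 9.6000i
z*z_bar = (-19.1)^2 + 9.6^2 = 364.81 + 92.16 = 456.97

z_bar = -19.1000 - 9.6000i, z*z_bar = 456.97


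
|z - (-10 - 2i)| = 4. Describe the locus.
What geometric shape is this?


|z - z0| = r is a circle with center z0 and radius r.
Center = (-10, -2), radius = 4

Circle with center (-10, -2) and radius 4


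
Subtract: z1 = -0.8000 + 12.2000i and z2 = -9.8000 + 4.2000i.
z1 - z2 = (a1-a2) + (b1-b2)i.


Real: -0.8 + 9.8 = 9
Imag: 12.2 - 4.2 = 8

9.0000 + 8.0000i


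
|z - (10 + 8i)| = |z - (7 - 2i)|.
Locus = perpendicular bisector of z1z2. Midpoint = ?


Equal distances means the locus is the perpendicular bisector of z1 and z2.
Midpoint = ((10+7)/2, (8+(-2))/2) = (8.5000, 3.0000)

Perpendicular bisector through (8.5000, 3.0000)


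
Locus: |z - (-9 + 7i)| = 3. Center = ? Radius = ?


|z - z0| = r is a circle with center z0 and radius r.
Center = (-9, 7), radius = 3

Circle with center (-9, 7) and radius 3


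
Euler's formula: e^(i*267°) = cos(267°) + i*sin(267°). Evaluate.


cos(267°) = -0.0523
sin(267°) = -0.9986

e^(i*267°) = -0.0523 - 0.9986i


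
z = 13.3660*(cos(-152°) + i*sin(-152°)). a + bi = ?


a = 13.3660*cos(-152°) = 13.3660*(-0.88295) = -11.8015
b = 13.3660*sin(-152°) = 13.3660*(-0.469472) = -6.2750

-11.8015 - 6.2750i


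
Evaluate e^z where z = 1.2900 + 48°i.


e^1.2900 = 3.6328
cos(48°) = 0.66913
sin(48°) = 0.74314
Real = 3.6328*0.66913 = 2.4308
Imag = 3.6328*0.74314 = 2.6997

2.4308 + 2.6997i


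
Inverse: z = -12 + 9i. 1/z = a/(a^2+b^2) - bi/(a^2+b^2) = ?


|z|^2 = 144+81 = 225
1/z = (-12 - 9i)/225

1/z = -0.0533 - 0.0400i


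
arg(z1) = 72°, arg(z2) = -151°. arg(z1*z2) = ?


arg(z1*z2) = 72° - 151° = -79°
Normalized to (-180°, 180°]: -79°

-79°


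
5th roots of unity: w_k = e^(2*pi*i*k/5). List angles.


The 5th roots of unity are cis(360k/5°) for k=0..4
Angle step = 360/5 = 72°
Primitive root: cis(72°)
Primitive root = 0.3090 + 0.9511i

5 roots at angles: 0°, 72°, 144°, 216°, 288°


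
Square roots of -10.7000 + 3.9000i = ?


|z| = sqrt(114.49+15.21) = 11.3886
sqrt((|z|+a)/2) = sqrt((11.3886+(-10.7))/2) = sqrt(0.3443) = 0.5868
sqrt((|z|-a)/2) = sqrt((11.3886-(-10.7))/2) = sqrt(11.0443) = 3.3233

±(0.5868 + 3.3233i) i.e. 0.5868 + 3.3233i and -0.5868 - 3.3233i


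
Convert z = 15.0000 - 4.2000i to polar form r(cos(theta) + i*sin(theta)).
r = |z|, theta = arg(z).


r = sqrt(225+17.64) = sqrt(242.64) = 15.5769
theta = atan2(-4.2, 15) = -15.6422 degrees

r = 15.5769, theta = -15.6422 degrees


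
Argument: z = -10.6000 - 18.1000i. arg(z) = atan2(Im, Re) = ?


Re = -10.6, Im = -18.1
arg = atan2(-18.1, -10.6) = -120.3547 degrees

arg(z) = -120.3547 degrees


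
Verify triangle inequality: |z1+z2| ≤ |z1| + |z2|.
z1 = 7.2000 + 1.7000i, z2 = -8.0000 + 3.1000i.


|z1| = sqrt(7.2^2 + 1.7^2) = sqrt(54.73) = 7.3980
|z2| = sqrt((-8)^2 + 3.1^2) = sqrt(73.61) = 8.5796
z1+z2 = -0.8000 + 4.8000i
|z1+z2| = sqrt(23.68) = 4.8662
|z1|+|z2| = 7.3980 + 8.5796 = 15.9776

|z1+z2| = 4.8662 ≤ |z1|+|z2| = 15.9776 (verified)


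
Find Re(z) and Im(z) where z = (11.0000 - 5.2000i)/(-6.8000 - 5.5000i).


Multiply by conjugate: (11.0000 - 5.2000i)(-6.8000 + 5.5000i) / ((-6.8)^2 + (-5.5)^2)
Numerator real = 11*(-6.8) - (5.2)*(-5.5) = -46.2
Numerator imag = -5.2*(-6.8) - 11*(-5.5) = 95.86
Denominator = 76.49
Re(z) = -46.2/76.49 = -0.6040
Im(z) = 95.86/76.49 = 1.2532

Re(z) = -0.6040, Im(z) = 1.2532


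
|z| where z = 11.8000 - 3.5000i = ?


|z| = sqrt(11.8^2 + (-3.5)^2) = sqrt(139.24 + 12.25) = sqrt(151.49) = 12.3081

|z| = 12.3081


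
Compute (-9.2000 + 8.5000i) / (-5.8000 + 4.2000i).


Conjugate of z2 = -5.8000 - 4.2000i
Numerator: (-9.2000 + 8.5000i)(-5.8000 - 4.2000i) = 89.0600 - 10.6600i
Denominator: (-5.8)^2 + 4.2^2 = 51.28
Result = (89.0600 - 10.6600i)/51.28

1.7367 - 0.2079i


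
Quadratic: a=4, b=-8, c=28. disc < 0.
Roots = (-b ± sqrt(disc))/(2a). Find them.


disc = (-8)^2 - 4*4*28 = 64 - 448 = -384
sqrt(|disc|) = sqrt(384) = 19.5959
Real part = 8/(2*4) = 1.0000
Imag part = 19.5959/(2*4) = 2.4495

1.0000 ± 2.4495i


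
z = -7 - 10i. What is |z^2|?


|z| = sqrt(49+100) = sqrt(149) = 12.2066
|z^2| = |z|^2 = (sqrt(149))^2 = 149

|z^2| = 149


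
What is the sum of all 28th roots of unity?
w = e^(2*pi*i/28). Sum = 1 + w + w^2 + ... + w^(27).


The sum of all 28th roots of unity is 0.
Geometric series: (1 - w^28)/(1 - w) = (1-1)/(1-w) = 0 since w^28 = 1, w ≠ 1.
Alternatively: coefficient of z^27 in z^28 - 1 is 0.

0


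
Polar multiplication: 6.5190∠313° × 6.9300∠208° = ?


r = 6.5190 * 6.9300 = 45.1767
theta = 313° + 208° = 521° = 161° (mod 360)

45.1767 cis(161°)
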